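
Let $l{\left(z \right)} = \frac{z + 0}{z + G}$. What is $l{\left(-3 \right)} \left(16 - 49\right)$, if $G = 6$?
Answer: $33$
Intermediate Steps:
$l{\left(z \right)} = \frac{z}{6 + z}$ ($l{\left(z \right)} = \frac{z + 0}{z + 6} = \frac{z}{6 + z}$)
$l{\left(-3 \right)} \left(16 - 49\right) = - \frac{3}{6 - 3} \left(16 - 49\right) = - \frac{3}{3} \left(-33\right) = \left(-3\right) \frac{1}{3} \left(-33\right) = \left(-1\right) \left(-33\right) = 33$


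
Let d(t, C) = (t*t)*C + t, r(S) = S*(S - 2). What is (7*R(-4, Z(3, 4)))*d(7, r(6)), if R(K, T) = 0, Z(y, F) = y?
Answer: 0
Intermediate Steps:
r(S) = S*(-2 + S)
d(t, C) = t + C*t² (d(t, C) = t²*C + t = C*t² + t = t + C*t²)
(7*R(-4, Z(3, 4)))*d(7, r(6)) = (7*0)*(7*(1 + (6*(-2 + 6))*7)) = 0*(7*(1 + (6*4)*7)) = 0*(7*(1 + 24*7)) = 0*(7*(1 + 168)) = 0*(7*169) = 0*1183 = 0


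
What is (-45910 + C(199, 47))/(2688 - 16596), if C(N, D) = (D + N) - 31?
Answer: 2405/732 ≈ 3.2855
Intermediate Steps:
C(N, D) = -31 + D + N
(-45910 + C(199, 47))/(2688 - 16596) = (-45910 + (-31 + 47 + 199))/(2688 - 16596) = (-45910 + 215)/(-13908) = -45695*(-1/13908) = 2405/732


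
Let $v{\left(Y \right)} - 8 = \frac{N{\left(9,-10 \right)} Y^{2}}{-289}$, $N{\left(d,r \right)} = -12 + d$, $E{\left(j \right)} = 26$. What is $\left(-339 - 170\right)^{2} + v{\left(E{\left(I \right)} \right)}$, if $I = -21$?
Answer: $\frac{74878749}{289} \approx 2.591 \cdot 10^{5}$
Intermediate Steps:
$v{\left(Y \right)} = 8 + \frac{3 Y^{2}}{289}$ ($v{\left(Y \right)} = 8 + \frac{\left(-12 + 9\right) Y^{2}}{-289} = 8 + - 3 Y^{2} \left(- \frac{1}{289}\right) = 8 + \frac{3 Y^{2}}{289}$)
$\left(-339 - 170\right)^{2} + v{\left(E{\left(I \right)} \right)} = \left(-339 - 170\right)^{2} + \left(8 + \frac{3 \cdot 26^{2}}{289}\right) = \left(-509\right)^{2} + \left(8 + \frac{3}{289} \cdot 676\right) = 259081 + \left(8 + \frac{2028}{289}\right) = 259081 + \frac{4340}{289} = \frac{74878749}{289}$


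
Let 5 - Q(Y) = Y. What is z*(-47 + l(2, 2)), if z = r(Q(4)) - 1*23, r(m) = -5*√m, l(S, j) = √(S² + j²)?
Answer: 1316 - 56*√2 ≈ 1236.8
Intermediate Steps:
Q(Y) = 5 - Y
z = -28 (z = -5*√(5 - 1*4) - 1*23 = -5*√(5 - 4) - 23 = -5*√1 - 23 = -5*1 - 23 = -5 - 23 = -28)
z*(-47 + l(2, 2)) = -28*(-47 + √(2² + 2²)) = -28*(-47 + √(4 + 4)) = -28*(-47 + √8) = -28*(-47 + 2*√2) = 1316 - 56*√2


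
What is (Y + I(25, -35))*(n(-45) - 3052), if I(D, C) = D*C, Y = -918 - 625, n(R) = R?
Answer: 7488546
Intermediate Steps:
Y = -1543
I(D, C) = C*D
(Y + I(25, -35))*(n(-45) - 3052) = (-1543 - 35*25)*(-45 - 3052) = (-1543 - 875)*(-3097) = -2418*(-3097) = 7488546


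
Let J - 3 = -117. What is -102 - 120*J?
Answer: 13578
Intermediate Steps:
J = -114 (J = 3 - 117 = -114)
-102 - 120*J = -102 - 120*(-114) = -102 + 13680 = 13578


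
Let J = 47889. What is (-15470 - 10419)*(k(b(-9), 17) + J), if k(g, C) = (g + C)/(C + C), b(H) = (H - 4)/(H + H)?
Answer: -758764831043/612 ≈ -1.2398e+9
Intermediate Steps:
b(H) = (-4 + H)/(2*H) (b(H) = (-4 + H)/((2*H)) = (-4 + H)*(1/(2*H)) = (-4 + H)/(2*H))
k(g, C) = (C + g)/(2*C) (k(g, C) = (C + g)/((2*C)) = (C + g)*(1/(2*C)) = (C + g)/(2*C))
(-15470 - 10419)*(k(b(-9), 17) + J) = (-15470 - 10419)*((½)*(17 + (½)*(-4 - 9)/(-9))/17 + 47889) = -25889*((½)*(1/17)*(17 + (½)*(-⅑)*(-13)) + 47889) = -25889*((½)*(1/17)*(17 + 13/18) + 47889) = -25889*((½)*(1/17)*(319/18) + 47889) = -25889*(319/612 + 47889) = -25889*29308387/612 = -758764831043/612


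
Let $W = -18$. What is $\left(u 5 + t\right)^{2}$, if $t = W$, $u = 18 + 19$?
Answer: $27889$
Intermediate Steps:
$u = 37$
$t = -18$
$\left(u 5 + t\right)^{2} = \left(37 \cdot 5 - 18\right)^{2} = \left(185 - 18\right)^{2} = 167^{2} = 27889$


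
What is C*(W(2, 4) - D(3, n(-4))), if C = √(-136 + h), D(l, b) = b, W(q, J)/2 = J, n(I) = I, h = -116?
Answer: 72*I*√7 ≈ 190.49*I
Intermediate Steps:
W(q, J) = 2*J
C = 6*I*√7 (C = √(-136 - 116) = √(-252) = 6*I*√7 ≈ 15.875*I)
C*(W(2, 4) - D(3, n(-4))) = (6*I*√7)*(2*4 - 1*(-4)) = (6*I*√7)*(8 + 4) = (6*I*√7)*12 = 72*I*√7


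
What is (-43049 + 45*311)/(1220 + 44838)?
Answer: -14527/23029 ≈ -0.63081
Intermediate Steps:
(-43049 + 45*311)/(1220 + 44838) = (-43049 + 13995)/46058 = -29054*1/46058 = -14527/23029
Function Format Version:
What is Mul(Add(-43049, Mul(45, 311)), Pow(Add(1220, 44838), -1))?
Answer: Rational(-14527, 23029) ≈ -0.63081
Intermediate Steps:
Mul(Add(-43049, Mul(45, 311)), Pow(Add(1220, 44838), -1)) = Mul(Add(-43049, 13995), Pow(46058, -1)) = Mul(-29054, Rational(1, 46058)) = Rational(-14527, 23029)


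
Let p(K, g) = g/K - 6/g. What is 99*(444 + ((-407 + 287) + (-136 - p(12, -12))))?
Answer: 37323/2 ≈ 18662.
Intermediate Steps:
p(K, g) = -6/g + g/K
99*(444 + ((-407 + 287) + (-136 - p(12, -12)))) = 99*(444 + ((-407 + 287) + (-136 - (-6/(-12) - 12/12)))) = 99*(444 + (-120 + (-136 - (-6*(-1/12) - 12*1/12)))) = 99*(444 + (-120 + (-136 - (1/2 - 1)))) = 99*(444 + (-120 + (-136 - 1*(-1/2)))) = 99*(444 + (-120 + (-136 + 1/2))) = 99*(444 + (-120 - 271/2)) = 99*(444 - 511/2) = 99*(377/2) = 37323/2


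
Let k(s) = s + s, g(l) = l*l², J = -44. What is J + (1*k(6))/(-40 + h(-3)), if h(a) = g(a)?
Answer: -2960/67 ≈ -44.179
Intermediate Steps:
g(l) = l³
k(s) = 2*s
h(a) = a³
J + (1*k(6))/(-40 + h(-3)) = -44 + (1*(2*6))/(-40 + (-3)³) = -44 + (1*12)/(-40 - 27) = -44 + 12/(-67) = -44 - 1/67*12 = -44 - 12/67 = -2960/67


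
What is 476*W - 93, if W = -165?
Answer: -78633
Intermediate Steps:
476*W - 93 = 476*(-165) - 93 = -78540 - 93 = -78633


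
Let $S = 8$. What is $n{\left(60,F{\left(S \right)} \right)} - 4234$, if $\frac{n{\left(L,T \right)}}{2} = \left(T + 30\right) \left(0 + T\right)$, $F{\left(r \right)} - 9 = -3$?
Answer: $-3802$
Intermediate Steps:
$F{\left(r \right)} = 6$ ($F{\left(r \right)} = 9 - 3 = 6$)
$n{\left(L,T \right)} = 2 T \left(30 + T\right)$ ($n{\left(L,T \right)} = 2 \left(T + 30\right) \left(0 + T\right) = 2 \left(30 + T\right) T = 2 T \left(30 + T\right)$)
$n{\left(60,F{\left(S \right)} \right)} - 4234 = 2 \cdot 6 \left(30 + 6\right) - 4234 = 2 \cdot 6 \cdot 36 - 4234 = 432 - 4234 = -3802$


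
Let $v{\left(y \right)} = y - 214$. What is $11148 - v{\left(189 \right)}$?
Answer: $11173$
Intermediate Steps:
$v{\left(y \right)} = -214 + y$
$11148 - v{\left(189 \right)} = 11148 - \left(-214 + 189\right) = 11148 - -25 = 11148 + 25 = 11173$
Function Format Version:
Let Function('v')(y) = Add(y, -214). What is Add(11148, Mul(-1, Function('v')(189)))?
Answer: 11173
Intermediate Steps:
Function('v')(y) = Add(-214, y)
Add(11148, Mul(-1, Function('v')(189))) = Add(11148, Mul(-1, Add(-214, 189))) = Add(11148, Mul(-1, -25)) = Add(11148, 25) = 11173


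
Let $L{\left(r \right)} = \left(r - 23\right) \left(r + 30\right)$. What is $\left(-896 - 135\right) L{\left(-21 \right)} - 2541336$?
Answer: $-2133060$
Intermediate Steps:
$L{\left(r \right)} = \left(-23 + r\right) \left(30 + r\right)$
$\left(-896 - 135\right) L{\left(-21 \right)} - 2541336 = \left(-896 - 135\right) \left(-690 + \left(-21\right)^{2} + 7 \left(-21\right)\right) - 2541336 = - 1031 \left(-690 + 441 - 147\right) - 2541336 = \left(-1031\right) \left(-396\right) - 2541336 = 408276 - 2541336 = -2133060$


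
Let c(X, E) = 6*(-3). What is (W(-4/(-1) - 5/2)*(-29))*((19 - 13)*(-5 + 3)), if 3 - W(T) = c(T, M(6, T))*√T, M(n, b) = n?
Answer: 1044 + 3132*√6 ≈ 8715.8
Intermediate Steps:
c(X, E) = -18
W(T) = 3 + 18*√T (W(T) = 3 - (-18)*√T = 3 + 18*√T)
(W(-4/(-1) - 5/2)*(-29))*((19 - 13)*(-5 + 3)) = ((3 + 18*√(-4/(-1) - 5/2))*(-29))*((19 - 13)*(-5 + 3)) = ((3 + 18*√(-4*(-1) - 5*½))*(-29))*(6*(-2)) = ((3 + 18*√(4 - 5/2))*(-29))*(-12) = ((3 + 18*√(3/2))*(-29))*(-12) = ((3 + 18*(√6/2))*(-29))*(-12) = ((3 + 9*√6)*(-29))*(-12) = (-87 - 261*√6)*(-12) = 1044 + 3132*√6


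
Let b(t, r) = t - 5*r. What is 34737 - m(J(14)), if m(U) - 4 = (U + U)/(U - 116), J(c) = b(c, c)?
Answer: 1493491/43 ≈ 34732.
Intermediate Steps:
J(c) = -4*c (J(c) = c - 5*c = -4*c)
m(U) = 4 + 2*U/(-116 + U) (m(U) = 4 + (U + U)/(U - 116) = 4 + (2*U)/(-116 + U) = 4 + 2*U/(-116 + U))
34737 - m(J(14)) = 34737 - 2*(-232 + 3*(-4*14))/(-116 - 4*14) = 34737 - 2*(-232 + 3*(-56))/(-116 - 56) = 34737 - 2*(-232 - 168)/(-172) = 34737 - 2*(-1)*(-400)/172 = 34737 - 1*200/43 = 34737 - 200/43 = 1493491/43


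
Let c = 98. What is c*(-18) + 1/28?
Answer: -49391/28 ≈ -1764.0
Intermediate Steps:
c*(-18) + 1/28 = 98*(-18) + 1/28 = -1764 + 1/28 = -49391/28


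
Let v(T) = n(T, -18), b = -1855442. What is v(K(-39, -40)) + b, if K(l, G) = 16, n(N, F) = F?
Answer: -1855460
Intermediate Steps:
v(T) = -18
v(K(-39, -40)) + b = -18 - 1855442 = -1855460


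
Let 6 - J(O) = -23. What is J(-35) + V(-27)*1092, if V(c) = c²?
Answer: 796097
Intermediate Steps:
J(O) = 29 (J(O) = 6 - 1*(-23) = 6 + 23 = 29)
J(-35) + V(-27)*1092 = 29 + (-27)²*1092 = 29 + 729*1092 = 29 + 796068 = 796097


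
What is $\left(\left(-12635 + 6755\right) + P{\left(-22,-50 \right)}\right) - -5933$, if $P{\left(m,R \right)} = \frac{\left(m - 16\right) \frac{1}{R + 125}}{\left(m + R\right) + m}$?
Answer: $\frac{186844}{3525} \approx 53.005$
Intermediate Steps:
$P{\left(m,R \right)} = \frac{-16 + m}{\left(125 + R\right) \left(R + 2 m\right)}$ ($P{\left(m,R \right)} = \frac{\left(-16 + m\right) \frac{1}{125 + R}}{\left(R + m\right) + m} = \frac{\frac{1}{125 + R} \left(-16 + m\right)}{R + 2 m} = \frac{-16 + m}{\left(125 + R\right) \left(R + 2 m\right)}$)
$\left(\left(-12635 + 6755\right) + P{\left(-22,-50 \right)}\right) - -5933 = \left(\left(-12635 + 6755\right) + \frac{-16 - 22}{\left(-50\right)^{2} + 125 \left(-50\right) + 250 \left(-22\right) + 2 \left(-50\right) \left(-22\right)}\right) - -5933 = \left(-5880 + \frac{1}{2500 - 6250 - 5500 + 2200} \left(-38\right)\right) + 5933 = \left(-5880 + \frac{1}{-7050} \left(-38\right)\right) + 5933 = \left(-5880 - - \frac{19}{3525}\right) + 5933 = \left(-5880 + \frac{19}{3525}\right) + 5933 = - \frac{20726981}{3525} + 5933 = \frac{186844}{3525}$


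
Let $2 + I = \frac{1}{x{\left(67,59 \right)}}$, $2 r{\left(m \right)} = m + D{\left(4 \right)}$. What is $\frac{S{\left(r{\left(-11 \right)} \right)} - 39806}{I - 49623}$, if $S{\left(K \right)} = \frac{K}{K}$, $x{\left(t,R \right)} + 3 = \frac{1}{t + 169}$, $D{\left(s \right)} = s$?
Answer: $\frac{28142135}{35085111} \approx 0.80211$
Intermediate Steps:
$x{\left(t,R \right)} = -3 + \frac{1}{169 + t}$ ($x{\left(t,R \right)} = -3 + \frac{1}{t + 169} = -3 + \frac{1}{169 + t}$)
$r{\left(m \right)} = 2 + \frac{m}{2}$ ($r{\left(m \right)} = \frac{m + 4}{2} = \frac{4 + m}{2} = 2 + \frac{m}{2}$)
$I = - \frac{1650}{707}$ ($I = -2 + \frac{1}{\frac{1}{169 + 67} \left(-506 - 201\right)} = -2 + \frac{1}{\frac{1}{236} \left(-506 - 201\right)} = -2 + \frac{1}{\frac{1}{236} \left(-707\right)} = -2 + \frac{1}{- \frac{707}{236}} = -2 - \frac{236}{707} = - \frac{1650}{707} \approx -2.3338$)
$S{\left(K \right)} = 1$
$\frac{S{\left(r{\left(-11 \right)} \right)} - 39806}{I - 49623} = \frac{1 - 39806}{- \frac{1650}{707} - 49623} = - \frac{39805}{- \frac{35085111}{707}} = \left(-39805\right) \left(- \frac{707}{35085111}\right) = \frac{28142135}{35085111}$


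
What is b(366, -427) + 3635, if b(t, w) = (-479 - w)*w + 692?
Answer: 26531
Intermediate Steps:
b(t, w) = 692 + w*(-479 - w) (b(t, w) = w*(-479 - w) + 692 = 692 + w*(-479 - w))
b(366, -427) + 3635 = (692 - 1*(-427)² - 479*(-427)) + 3635 = (692 - 1*182329 + 204533) + 3635 = (692 - 182329 + 204533) + 3635 = 22896 + 3635 = 26531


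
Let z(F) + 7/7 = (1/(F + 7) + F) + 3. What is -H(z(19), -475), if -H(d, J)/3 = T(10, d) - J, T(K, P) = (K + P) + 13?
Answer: 40485/26 ≈ 1557.1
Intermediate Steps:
T(K, P) = 13 + K + P
z(F) = 2 + F + 1/(7 + F) (z(F) = -1 + ((1/(F + 7) + F) + 3) = -1 + ((1/(7 + F) + F) + 3) = -1 + ((F + 1/(7 + F)) + 3) = -1 + (3 + F + 1/(7 + F)) = 2 + F + 1/(7 + F))
H(d, J) = -69 - 3*d + 3*J (H(d, J) = -3*((13 + 10 + d) - J) = -3*((23 + d) - J) = -3*(23 + d - J) = -69 - 3*d + 3*J)
-H(z(19), -475) = -(-69 - 3*(15 + 19² + 9*19)/(7 + 19) + 3*(-475)) = -(-69 - 3*(15 + 361 + 171)/26 - 1425) = -(-69 - 3*547/26 - 1425) = -(-69 - 1641/26 - 1425) = -1*(-40485/26) = 40485/26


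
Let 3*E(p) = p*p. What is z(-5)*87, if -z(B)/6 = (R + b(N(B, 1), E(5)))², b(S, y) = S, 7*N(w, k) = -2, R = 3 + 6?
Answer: -1942362/49 ≈ -39640.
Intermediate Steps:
E(p) = p²/3 (E(p) = (p*p)/3 = p²/3)
R = 9
N(w, k) = -2/7 (N(w, k) = (⅐)*(-2) = -2/7)
z(B) = -22326/49 (z(B) = -6*(9 - 2/7)² = -6*(61/7)² = -6*3721/49 = -22326/49)
z(-5)*87 = -22326/49*87 = -1942362/49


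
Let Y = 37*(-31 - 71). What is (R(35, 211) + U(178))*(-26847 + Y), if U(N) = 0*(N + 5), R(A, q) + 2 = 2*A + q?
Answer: -8543259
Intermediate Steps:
Y = -3774 (Y = 37*(-102) = -3774)
R(A, q) = -2 + q + 2*A (R(A, q) = -2 + (2*A + q) = -2 + (q + 2*A) = -2 + q + 2*A)
U(N) = 0 (U(N) = 0*(5 + N) = 0)
(R(35, 211) + U(178))*(-26847 + Y) = ((-2 + 211 + 2*35) + 0)*(-26847 - 3774) = ((-2 + 211 + 70) + 0)*(-30621) = (279 + 0)*(-30621) = 279*(-30621) = -8543259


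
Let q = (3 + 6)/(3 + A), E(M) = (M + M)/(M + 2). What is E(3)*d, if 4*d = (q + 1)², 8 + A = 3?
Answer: 147/40 ≈ 3.6750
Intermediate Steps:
A = -5 (A = -8 + 3 = -5)
E(M) = 2*M/(2 + M) (E(M) = (2*M)/(2 + M) = 2*M/(2 + M))
q = -9/2 (q = (3 + 6)/(3 - 5) = 9/(-2) = 9*(-½) = -9/2 ≈ -4.5000)
d = 49/16 (d = (-9/2 + 1)²/4 = (-7/2)²/4 = (¼)*(49/4) = 49/16 ≈ 3.0625)
E(3)*d = (2*3/(2 + 3))*(49/16) = (2*3/5)*(49/16) = (2*3*(⅕))*(49/16) = (6/5)*(49/16) = 147/40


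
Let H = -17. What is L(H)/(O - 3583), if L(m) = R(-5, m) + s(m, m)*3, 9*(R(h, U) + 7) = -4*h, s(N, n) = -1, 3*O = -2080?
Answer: 70/38487 ≈ 0.0018188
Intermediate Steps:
O = -2080/3 (O = (⅓)*(-2080) = -2080/3 ≈ -693.33)
R(h, U) = -7 - 4*h/9 (R(h, U) = -7 + (-4*h)/9 = -7 - 4*h/9)
L(m) = -70/9 (L(m) = (-7 - 4/9*(-5)) - 1*3 = (-7 + 20/9) - 3 = -43/9 - 3 = -70/9)
L(H)/(O - 3583) = -70/(9*(-2080/3 - 3583)) = -70/(9*(-12829/3)) = -70/9*(-3/12829) = 70/38487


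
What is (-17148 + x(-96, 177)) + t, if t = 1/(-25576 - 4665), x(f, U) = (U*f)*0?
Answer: -518572669/30241 ≈ -17148.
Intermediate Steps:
x(f, U) = 0
t = -1/30241 (t = 1/(-30241) = -1/30241 ≈ -3.3068e-5)
(-17148 + x(-96, 177)) + t = (-17148 + 0) - 1/30241 = -17148 - 1/30241 = -518572669/30241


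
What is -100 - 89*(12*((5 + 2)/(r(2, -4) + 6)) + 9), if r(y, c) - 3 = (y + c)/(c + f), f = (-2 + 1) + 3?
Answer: -8243/5 ≈ -1648.6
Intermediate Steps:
f = 2 (f = -1 + 3 = 2)
r(y, c) = 3 + (c + y)/(2 + c) (r(y, c) = 3 + (y + c)/(c + 2) = 3 + (c + y)/(2 + c))
-100 - 89*(12*((5 + 2)/(r(2, -4) + 6)) + 9) = -100 - 89*(12*((5 + 2)/((6 + 2 + 4*(-4))/(2 - 4) + 6)) + 9) = -100 - 89*(12*(7/((6 + 2 - 16)/(-2) + 6)) + 9) = -100 - 89*(12*(7/(-½*(-8) + 6)) + 9) = -100 - 89*(12*(7/(4 + 6)) + 9) = -100 - 89*(12*(7/10) + 9) = -100 - 89*(42/5 + 9) = -100 - 89*87/5 = -100 - 7743/5 = -8243/5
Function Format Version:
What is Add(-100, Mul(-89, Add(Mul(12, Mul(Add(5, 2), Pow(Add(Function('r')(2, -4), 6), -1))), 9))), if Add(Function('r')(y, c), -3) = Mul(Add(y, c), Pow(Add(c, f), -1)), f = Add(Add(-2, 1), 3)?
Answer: Rational(-8243, 5) ≈ -1648.6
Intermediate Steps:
f = 2 (f = Add(-1, 3) = 2)
Function('r')(y, c) = Add(3, Mul(Pow(Add(2, c), -1), Add(c, y))) (Function('r')(y, c) = Add(3, Mul(Add(y, c), Pow(Add(c, 2), -1))) = Add(3, Mul(Add(c, y), Pow(Add(2, c), -1))) = Add(3, Mul(Pow(Add(2, c), -1), Add(c, y))))
Add(-100, Mul(-89, Add(Mul(12, Mul(Add(5, 2), Pow(Add(Function('r')(2, -4), 6), -1))), 9))) = Add(-100, Mul(-89, Add(Mul(12, Mul(Add(5, 2), Pow(Add(Mul(Pow(Add(2, -4), -1), Add(6, 2, Mul(4, -4))), 6), -1))), 9))) = Add(-100, Mul(-89, Add(Mul(12, Mul(7, Pow(Add(Mul(Pow(-2, -1), Add(6, 2, -16)), 6), -1))), 9))) = Add(-100, Mul(-89, Add(Mul(12, Mul(7, Pow(Add(Mul(Rational(-1, 2), -8), 6), -1))), 9))) = Add(-100, Mul(-89, Add(Mul(12, Mul(7, Pow(Add(4, 6), -1))), 9))) = Add(-100, Mul(-89, Add(Mul(12, Mul(7, Pow(10, -1))), 9))) = Add(-100, Mul(-89, Add(Mul(12, Mul(7, Rational(1, 10))), 9))) = Add(-100, Mul(-89, Add(Mul(12, Rational(7, 10)), 9))) = Add(-100, Mul(-89, Add(Rational(42, 5), 9))) = Add(-100, Mul(-89, Rational(87, 5))) = Add(-100, Rational(-7743, 5)) = Rational(-8243, 5)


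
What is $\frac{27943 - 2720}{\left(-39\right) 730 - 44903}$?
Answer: $- \frac{25223}{73373} \approx -0.34376$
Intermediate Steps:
$\frac{27943 - 2720}{\left(-39\right) 730 - 44903} = \frac{27943 + \left(-11038 + 8318\right)}{-28470 - 44903} = \frac{27943 - 2720}{-73373} = 25223 \left(- \frac{1}{73373}\right) = - \frac{25223}{73373}$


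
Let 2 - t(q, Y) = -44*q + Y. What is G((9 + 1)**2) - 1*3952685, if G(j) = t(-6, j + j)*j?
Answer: -3998885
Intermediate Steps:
t(q, Y) = 2 - Y + 44*q (t(q, Y) = 2 - (-44*q + Y) = 2 - (Y - 44*q) = 2 + (-Y + 44*q) = 2 - Y + 44*q)
G(j) = j*(-262 - 2*j) (G(j) = (2 - (j + j) + 44*(-6))*j = (2 - 2*j - 264)*j = (-262 - 2*j)*j = j*(-262 - 2*j))
G((9 + 1)**2) - 1*3952685 = -2*(9 + 1)**2*(131 + (9 + 1)**2) - 1*3952685 = -2*10**2*(131 + 10**2) - 3952685 = -2*100*(131 + 100) - 3952685 = -2*100*231 - 3952685 = -46200 - 3952685 = -3998885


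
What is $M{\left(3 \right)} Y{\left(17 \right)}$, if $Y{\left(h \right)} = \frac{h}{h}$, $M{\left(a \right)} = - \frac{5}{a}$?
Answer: $- \frac{5}{3} \approx -1.6667$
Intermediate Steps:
$Y{\left(h \right)} = 1$
$M{\left(3 \right)} Y{\left(17 \right)} = - \frac{5}{3} \cdot 1 = \left(-5\right) \frac{1}{3} \cdot 1 = \left(- \frac{5}{3}\right) 1 = - \frac{5}{3}$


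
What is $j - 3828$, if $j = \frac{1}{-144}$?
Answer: $- \frac{551233}{144} \approx -3828.0$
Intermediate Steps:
$j = - \frac{1}{144} \approx -0.0069444$
$j - 3828 = - \frac{1}{144} - 3828 = - \frac{551233}{144}$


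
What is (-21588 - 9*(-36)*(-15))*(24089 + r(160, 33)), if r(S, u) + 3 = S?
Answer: -641258208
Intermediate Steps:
r(S, u) = -3 + S
(-21588 - 9*(-36)*(-15))*(24089 + r(160, 33)) = (-21588 - 9*(-36)*(-15))*(24089 + (-3 + 160)) = (-21588 + 324*(-15))*(24089 + 157) = (-21588 - 4860)*24246 = -26448*24246 = -641258208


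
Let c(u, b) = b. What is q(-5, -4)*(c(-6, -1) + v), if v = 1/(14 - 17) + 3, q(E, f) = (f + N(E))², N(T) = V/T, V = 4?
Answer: 192/5 ≈ 38.400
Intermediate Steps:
N(T) = 4/T
q(E, f) = (f + 4/E)²
v = 8/3 (v = 1/(-3) + 3 = -⅓ + 3 = 8/3 ≈ 2.6667)
q(-5, -4)*(c(-6, -1) + v) = ((4 - 5*(-4))²/(-5)²)*(-1 + 8/3) = ((4 + 20)²/25)*(5/3) = ((1/25)*24²)*(5/3) = ((1/25)*576)*(5/3) = (576/25)*(5/3) = 192/5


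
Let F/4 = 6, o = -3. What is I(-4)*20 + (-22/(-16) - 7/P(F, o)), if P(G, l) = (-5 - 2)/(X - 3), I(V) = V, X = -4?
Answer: -685/8 ≈ -85.625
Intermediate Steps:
F = 24 (F = 4*6 = 24)
P(G, l) = 1 (P(G, l) = (-5 - 2)/(-4 - 3) = -7/(-7) = -7*(-⅐) = 1)
I(-4)*20 + (-22/(-16) - 7/P(F, o)) = -4*20 + (-22/(-16) - 7/1) = -80 + (-22*(-1/16) - 7*1) = -80 + (11/8 - 7) = -80 - 45/8 = -685/8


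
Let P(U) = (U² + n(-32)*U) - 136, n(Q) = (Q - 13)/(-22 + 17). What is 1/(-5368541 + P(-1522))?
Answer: -1/3065891 ≈ -3.2617e-7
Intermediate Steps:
n(Q) = 13/5 - Q/5 (n(Q) = (-13 + Q)/(-5) = (-13 + Q)*(-⅕) = 13/5 - Q/5)
P(U) = -136 + U² + 9*U (P(U) = (U² + (13/5 - ⅕*(-32))*U) - 136 = (U² + (13/5 + 32/5)*U) - 136 = (U² + 9*U) - 136 = -136 + U² + 9*U)
1/(-5368541 + P(-1522)) = 1/(-5368541 + (-136 + (-1522)² + 9*(-1522))) = 1/(-5368541 + (-136 + 2316484 - 13698)) = 1/(-5368541 + 2302650) = 1/(-3065891) = -1/3065891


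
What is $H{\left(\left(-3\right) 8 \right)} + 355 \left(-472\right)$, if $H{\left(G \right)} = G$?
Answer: $-167584$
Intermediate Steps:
$H{\left(\left(-3\right) 8 \right)} + 355 \left(-472\right) = \left(-3\right) 8 + 355 \left(-472\right) = -24 - 167560 = -167584$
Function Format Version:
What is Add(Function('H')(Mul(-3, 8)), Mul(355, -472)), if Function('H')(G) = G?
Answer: -167584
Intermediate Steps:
Add(Function('H')(Mul(-3, 8)), Mul(355, -472)) = Add(Mul(-3, 8), Mul(355, -472)) = Add(-24, -167560) = -167584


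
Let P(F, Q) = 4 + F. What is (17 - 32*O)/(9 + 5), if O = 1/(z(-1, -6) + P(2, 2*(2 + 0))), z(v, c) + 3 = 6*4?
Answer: 61/54 ≈ 1.1296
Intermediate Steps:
z(v, c) = 21 (z(v, c) = -3 + 6*4 = -3 + 24 = 21)
O = 1/27 (O = 1/(21 + (4 + 2)) = 1/(21 + 6) = 1/27 ≈ 0.037037)
(17 - 32*O)/(9 + 5) = (17 - 32*1/27)/(9 + 5) = (17 - 32/27)/14 = (427/27)*(1/14) = 61/54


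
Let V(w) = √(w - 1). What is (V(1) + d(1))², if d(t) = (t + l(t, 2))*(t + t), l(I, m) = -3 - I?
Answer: 36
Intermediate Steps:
V(w) = √(-1 + w)
d(t) = -6*t (d(t) = (t + (-3 - t))*(t + t) = -6*t)
(V(1) + d(1))² = (√(-1 + 1) - 6*1)² = (√0 - 6)² = (0 - 6)² = (-6)² = 36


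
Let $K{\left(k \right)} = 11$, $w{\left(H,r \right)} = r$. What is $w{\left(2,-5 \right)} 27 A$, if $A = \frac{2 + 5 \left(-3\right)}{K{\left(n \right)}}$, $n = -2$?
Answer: $\frac{1755}{11} \approx 159.55$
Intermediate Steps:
$A = - \frac{13}{11}$ ($A = \frac{2 + 5 \left(-3\right)}{11} = \left(2 - 15\right) \frac{1}{11} = \left(-13\right) \frac{1}{11} = - \frac{13}{11} \approx -1.1818$)
$w{\left(2,-5 \right)} 27 A = \left(-5\right) 27 \left(- \frac{13}{11}\right) = \left(-135\right) \left(- \frac{13}{11}\right) = \frac{1755}{11}$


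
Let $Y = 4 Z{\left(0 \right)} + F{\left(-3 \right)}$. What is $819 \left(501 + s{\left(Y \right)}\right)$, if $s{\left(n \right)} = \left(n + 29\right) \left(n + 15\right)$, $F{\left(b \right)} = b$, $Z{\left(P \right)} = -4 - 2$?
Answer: $390663$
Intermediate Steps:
$Z{\left(P \right)} = -6$ ($Z{\left(P \right)} = -4 - 2 = -6$)
$Y = -27$ ($Y = 4 \left(-6\right) - 3 = -24 - 3 = -27$)
$s{\left(n \right)} = \left(15 + n\right) \left(29 + n\right)$ ($s{\left(n \right)} = \left(29 + n\right) \left(15 + n\right) = \left(15 + n\right) \left(29 + n\right)$)
$819 \left(501 + s{\left(Y \right)}\right) = 819 \left(501 + \left(435 + \left(-27\right)^{2} + 44 \left(-27\right)\right)\right) = 819 \left(501 + \left(435 + 729 - 1188\right)\right) = 819 \left(501 - 24\right) = 819 \cdot 477 = 390663$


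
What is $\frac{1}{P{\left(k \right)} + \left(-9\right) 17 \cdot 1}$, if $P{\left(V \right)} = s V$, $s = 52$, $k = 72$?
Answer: $\frac{1}{3591} \approx 0.00027847$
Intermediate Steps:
$P{\left(V \right)} = 52 V$
$\frac{1}{P{\left(k \right)} + \left(-9\right) 17 \cdot 1} = \frac{1}{52 \cdot 72 + \left(-9\right) 17 \cdot 1} = \frac{1}{3744 - 153} = \frac{1}{3591}$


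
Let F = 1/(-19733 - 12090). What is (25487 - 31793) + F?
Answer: -200675839/31823 ≈ -6306.0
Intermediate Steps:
F = -1/31823 (F = 1/(-31823) = -1/31823 ≈ -3.1424e-5)
(25487 - 31793) + F = (25487 - 31793) - 1/31823 = -6306 - 1/31823 = -200675839/31823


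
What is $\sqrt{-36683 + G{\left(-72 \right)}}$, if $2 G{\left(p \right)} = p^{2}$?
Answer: $i \sqrt{34091} \approx 184.64 i$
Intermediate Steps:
$G{\left(p \right)} = \frac{p^{2}}{2}$
$\sqrt{-36683 + G{\left(-72 \right)}} = \sqrt{-36683 + \frac{\left(-72\right)^{2}}{2}} = \sqrt{-36683 + \frac{1}{2} \cdot 5184} = \sqrt{-36683 + 2592} = \sqrt{-34091} = i \sqrt{34091}$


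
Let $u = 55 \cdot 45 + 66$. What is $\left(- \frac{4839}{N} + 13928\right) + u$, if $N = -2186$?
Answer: $\frac{36006073}{2186} \approx 16471.0$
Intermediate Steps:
$u = 2541$ ($u = 2475 + 66 = 2541$)
$\left(- \frac{4839}{N} + 13928\right) + u = \left(- \frac{4839}{-2186} + 13928\right) + 2541 = \left(\left(-4839\right) \left(- \frac{1}{2186}\right) + 13928\right) + 2541 = \left(\frac{4839}{2186} + 13928\right) + 2541 = \frac{30451447}{2186} + 2541 = \frac{36006073}{2186}$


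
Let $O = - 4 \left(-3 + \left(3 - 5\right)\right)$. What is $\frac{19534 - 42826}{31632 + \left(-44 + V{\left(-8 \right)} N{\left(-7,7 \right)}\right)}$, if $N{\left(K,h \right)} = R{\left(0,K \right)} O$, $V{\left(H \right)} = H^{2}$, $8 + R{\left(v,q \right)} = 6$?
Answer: $- \frac{1941}{2419} \approx -0.8024$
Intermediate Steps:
$R{\left(v,q \right)} = -2$ ($R{\left(v,q \right)} = -8 + 6 = -2$)
$O = 20$ ($O = - 4 \left(-3 + \left(3 - 5\right)\right) = - 4 \left(-3 - 2\right) = \left(-4\right) \left(-5\right) = 20$)
$N{\left(K,h \right)} = -40$ ($N{\left(K,h \right)} = \left(-2\right) 20 = -40$)
$\frac{19534 - 42826}{31632 + \left(-44 + V{\left(-8 \right)} N{\left(-7,7 \right)}\right)} = \frac{19534 - 42826}{31632 + \left(-44 + \left(-8\right)^{2} \left(-40\right)\right)} = - \frac{23292}{31632 + \left(-44 + 64 \left(-40\right)\right)} = - \frac{23292}{31632 - 2604} = - \frac{23292}{29028} = \left(-23292\right) \frac{1}{29028} = - \frac{1941}{2419}$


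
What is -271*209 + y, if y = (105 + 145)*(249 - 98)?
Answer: -18889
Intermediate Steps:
y = 37750 (y = 250*151 = 37750)
-271*209 + y = -271*209 + 37750 = -56639 + 37750 = -18889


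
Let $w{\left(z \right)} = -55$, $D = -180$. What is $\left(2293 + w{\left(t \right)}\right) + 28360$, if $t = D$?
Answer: $30598$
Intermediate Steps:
$t = -180$
$\left(2293 + w{\left(t \right)}\right) + 28360 = \left(2293 - 55\right) + 28360 = 2238 + 28360 = 30598$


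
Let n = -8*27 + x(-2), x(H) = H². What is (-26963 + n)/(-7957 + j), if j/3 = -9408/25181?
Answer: 684293675/200393441 ≈ 3.4147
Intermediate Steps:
j = -28224/25181 (j = 3*(-9408/25181) = -28224/25181 ≈ -1.1208)
n = -212 (n = -8*27 + (-2)² = -216 + 4 = -212)
(-26963 + n)/(-7957 + j) = (-26963 - 212)/(-7957 - 28224/25181) = -27175/(-200393441/25181) = -27175*(-25181/200393441) = 684293675/200393441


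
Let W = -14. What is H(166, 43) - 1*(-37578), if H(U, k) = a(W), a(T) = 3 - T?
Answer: 37595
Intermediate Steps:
H(U, k) = 17 (H(U, k) = 3 - 1*(-14) = 3 + 14 = 17)
H(166, 43) - 1*(-37578) = 17 - 1*(-37578) = 17 + 37578 = 37595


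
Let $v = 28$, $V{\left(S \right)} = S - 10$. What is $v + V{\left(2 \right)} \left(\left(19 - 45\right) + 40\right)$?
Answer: $-84$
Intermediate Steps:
$V{\left(S \right)} = -10 + S$
$v + V{\left(2 \right)} \left(\left(19 - 45\right) + 40\right) = 28 + \left(-10 + 2\right) \left(\left(19 - 45\right) + 40\right) = 28 - 8 \left(-26 + 40\right) = 28 - 112 = -84$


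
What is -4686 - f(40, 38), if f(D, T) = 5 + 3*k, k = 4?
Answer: -4703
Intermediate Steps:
f(D, T) = 17 (f(D, T) = 5 + 3*4 = 5 + 12 = 17)
-4686 - f(40, 38) = -4686 - 1*17 = -4686 - 17 = -4703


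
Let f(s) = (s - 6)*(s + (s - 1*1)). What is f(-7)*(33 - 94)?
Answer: -11895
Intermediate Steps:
f(s) = (-1 + 2*s)*(-6 + s) (f(s) = (-6 + s)*(s + (s - 1)) = (-6 + s)*(s + (-1 + s)) = (-6 + s)*(-1 + 2*s) = (-1 + 2*s)*(-6 + s))
f(-7)*(33 - 94) = (6 - 13*(-7) + 2*(-7)²)*(33 - 94) = (6 + 91 + 2*49)*(-61) = (6 + 91 + 98)*(-61) = 195*(-61) = -11895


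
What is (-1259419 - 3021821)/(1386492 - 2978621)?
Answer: 4281240/1592129 ≈ 2.6890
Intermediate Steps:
(-1259419 - 3021821)/(1386492 - 2978621) = -4281240/(-1592129) = -4281240*(-1/1592129) = 4281240/1592129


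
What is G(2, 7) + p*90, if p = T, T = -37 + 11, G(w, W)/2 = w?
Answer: -2336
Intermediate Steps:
G(w, W) = 2*w
T = -26
p = -26
G(2, 7) + p*90 = 2*2 - 26*90 = 4 - 2340 = -2336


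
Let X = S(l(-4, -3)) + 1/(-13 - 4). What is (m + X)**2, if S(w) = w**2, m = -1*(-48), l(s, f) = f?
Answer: 937024/289 ≈ 3242.3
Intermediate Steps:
m = 48
X = 152/17 (X = (-3)**2 + 1/(-13 - 4) = 9 + 1/(-17) = 9 - 1/17 = 152/17 ≈ 8.9412)
(m + X)**2 = (48 + 152/17)**2 = (968/17)**2 = 937024/289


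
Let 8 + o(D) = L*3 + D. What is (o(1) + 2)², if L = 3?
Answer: 16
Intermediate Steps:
o(D) = 1 + D (o(D) = -8 + (3*3 + D) = -8 + (9 + D) = 1 + D)
(o(1) + 2)² = ((1 + 1) + 2)² = (2 + 2)² = 4² = 16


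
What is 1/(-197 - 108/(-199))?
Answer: -199/39095 ≈ -0.0050902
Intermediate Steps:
1/(-197 - 108/(-199)) = 1/(-197 - 108*(-1/199)) = 1/(-197 + 108/199) = 1/(-39095/199) = -199/39095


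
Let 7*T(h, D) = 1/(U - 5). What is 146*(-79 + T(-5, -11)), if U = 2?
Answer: -242360/21 ≈ -11541.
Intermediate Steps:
T(h, D) = -1/21 (T(h, D) = 1/(7*(2 - 5)) = (⅐)/(-3) = (⅐)*(-⅓) = -1/21)
146*(-79 + T(-5, -11)) = 146*(-79 - 1/21) = 146*(-1660/21) = -242360/21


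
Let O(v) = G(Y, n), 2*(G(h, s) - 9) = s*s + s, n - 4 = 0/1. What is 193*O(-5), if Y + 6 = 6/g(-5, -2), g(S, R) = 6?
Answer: 3667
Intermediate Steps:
n = 4 (n = 4 + 0/1 = 4 + 0*1 = 4 + 0 = 4)
Y = -5 (Y = -6 + 6/6 = -6 + 6*(⅙) = -6 + 1 = -5)
G(h, s) = 9 + s/2 + s²/2 (G(h, s) = 9 + (s*s + s)/2 = 9 + (s² + s)/2 = 9 + (s + s²)/2 = 9 + (s/2 + s²/2) = 9 + s/2 + s²/2)
O(v) = 19 (O(v) = 9 + (½)*4 + (½)*4² = 9 + 2 + (½)*16 = 9 + 2 + 8 = 19)
193*O(-5) = 193*19 = 3667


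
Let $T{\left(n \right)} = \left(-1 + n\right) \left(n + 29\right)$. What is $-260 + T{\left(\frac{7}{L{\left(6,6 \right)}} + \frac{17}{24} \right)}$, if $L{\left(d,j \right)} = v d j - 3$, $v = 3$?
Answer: $- \frac{426719}{1600} \approx -266.7$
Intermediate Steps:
$L{\left(d,j \right)} = -3 + 3 d j$ ($L{\left(d,j \right)} = 3 d j - 3 = -3 + 3 d j$)
$T{\left(n \right)} = \left(-1 + n\right) \left(29 + n\right)$
$-260 + T{\left(\frac{7}{L{\left(6,6 \right)}} + \frac{17}{24} \right)} = -260 + \left(-29 + \left(\frac{7}{-3 + 3 \cdot 6 \cdot 6} + \frac{17}{24}\right)^{2} + 28 \left(\frac{7}{-3 + 3 \cdot 6 \cdot 6} + \frac{17}{24}\right)\right) = -260 + \left(-29 + \left(\frac{7}{-3 + 108} + 17 \cdot \frac{1}{24}\right)^{2} + 28 \left(\frac{7}{-3 + 108} + 17 \cdot \frac{1}{24}\right)\right) = -260 + \left(-29 + \left(\frac{7}{105} + \frac{17}{24}\right)^{2} + 28 \left(\frac{7}{105} + \frac{17}{24}\right)\right) = -260 + \left(-29 + \left(7 \cdot \frac{1}{105} + \frac{17}{24}\right)^{2} + 28 \left(7 \cdot \frac{1}{105} + \frac{17}{24}\right)\right) = -260 + \left(-29 + \left(\frac{1}{15} + \frac{17}{24}\right)^{2} + 28 \left(\frac{1}{15} + \frac{17}{24}\right)\right) = -260 + \left(-29 + \left(\frac{31}{40}\right)^{2} + 28 \cdot \frac{31}{40}\right) = -260 + \left(-29 + \frac{961}{1600} + \frac{217}{10}\right) = -260 - \frac{10719}{1600} = - \frac{426719}{1600}$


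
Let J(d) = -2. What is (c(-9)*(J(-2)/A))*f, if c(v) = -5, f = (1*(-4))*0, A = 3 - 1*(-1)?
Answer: 0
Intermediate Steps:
A = 4 (A = 3 + 1 = 4)
f = 0 (f = -4*0 = 0)
(c(-9)*(J(-2)/A))*f = -5*(-2)/4*0 = -5*(-½)*0 = (5/2)*0 = 0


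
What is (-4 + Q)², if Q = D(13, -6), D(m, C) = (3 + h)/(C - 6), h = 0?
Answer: 289/16 ≈ 18.063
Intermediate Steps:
D(m, C) = 3/(-6 + C) (D(m, C) = (3 + 0)/(C - 6) = 3/(-6 + C))
Q = -¼ (Q = 3/(-6 - 6) = 3/(-12) = 3*(-1/12) = -¼ ≈ -0.25000)
(-4 + Q)² = (-4 - ¼)² = (-17/4)² = 289/16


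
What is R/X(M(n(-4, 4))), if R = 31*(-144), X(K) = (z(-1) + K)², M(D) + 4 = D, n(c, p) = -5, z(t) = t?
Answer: -1116/25 ≈ -44.640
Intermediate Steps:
M(D) = -4 + D
X(K) = (-1 + K)²
R = -4464
R/X(M(n(-4, 4))) = -4464/(-1 + (-4 - 5))² = -4464/(-1 - 9)² = -4464/((-10)²) = -4464/100 = -4464*1/100 = -1116/25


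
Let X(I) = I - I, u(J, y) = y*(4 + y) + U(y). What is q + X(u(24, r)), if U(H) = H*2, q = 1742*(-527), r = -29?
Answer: -918034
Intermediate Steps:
q = -918034
U(H) = 2*H
u(J, y) = 2*y + y*(4 + y) (u(J, y) = y*(4 + y) + 2*y = 2*y + y*(4 + y))
X(I) = 0
q + X(u(24, r)) = -918034 + 0 = -918034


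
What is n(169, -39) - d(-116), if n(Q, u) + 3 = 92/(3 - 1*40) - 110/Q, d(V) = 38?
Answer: -275991/6253 ≈ -44.137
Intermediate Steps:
n(Q, u) = -203/37 - 110/Q (n(Q, u) = -3 + (92/(3 - 1*40) - 110/Q) = -3 + (92/(3 - 40) - 110/Q) = -3 + (92/(-37) - 110/Q) = -3 + (92*(-1/37) - 110/Q) = -3 + (-92/37 - 110/Q) = -203/37 - 110/Q)
n(169, -39) - d(-116) = (-203/37 - 110/169) - 1*38 = (-203/37 - 110*1/169) - 38 = (-203/37 - 110/169) - 38 = -38377/6253 - 38 = -275991/6253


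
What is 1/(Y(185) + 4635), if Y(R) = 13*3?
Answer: 1/4674 ≈ 0.00021395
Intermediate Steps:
Y(R) = 39
1/(Y(185) + 4635) = 1/(39 + 4635) = 1/4674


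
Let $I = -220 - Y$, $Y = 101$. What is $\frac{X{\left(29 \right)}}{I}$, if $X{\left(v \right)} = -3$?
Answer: $\frac{1}{107} \approx 0.0093458$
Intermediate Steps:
$I = -321$ ($I = -220 - 101 = -321$)
$\frac{X{\left(29 \right)}}{I} = - \frac{3}{-321} = \left(-3\right) \left(- \frac{1}{321}\right) = \frac{1}{107}$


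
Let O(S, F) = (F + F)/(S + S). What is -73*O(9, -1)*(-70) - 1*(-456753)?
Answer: 4105667/9 ≈ 4.5619e+5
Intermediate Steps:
O(S, F) = F/S (O(S, F) = (2*F)/((2*S)) = (2*F)*(1/(2*S)) = F/S)
-73*O(9, -1)*(-70) - 1*(-456753) = -(-73)/9*(-70) - 1*(-456753) = -(-73)/9*(-70) + 456753 = -73*(-⅑)*(-70) + 456753 = (73/9)*(-70) + 456753 = -5110/9 + 456753 = 4105667/9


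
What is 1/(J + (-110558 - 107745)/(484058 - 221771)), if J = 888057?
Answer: 262287/232925588056 ≈ 1.1261e-6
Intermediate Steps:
1/(J + (-110558 - 107745)/(484058 - 221771)) = 1/(888057 + (-110558 - 107745)/(484058 - 221771)) = 1/(888057 - 218303/262287) = 1/(232925588056/262287) = 262287/232925588056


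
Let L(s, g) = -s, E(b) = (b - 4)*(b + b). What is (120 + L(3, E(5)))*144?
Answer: 16848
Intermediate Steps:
E(b) = 2*b*(-4 + b) (E(b) = (-4 + b)*(2*b) = 2*b*(-4 + b))
(120 + L(3, E(5)))*144 = (120 - 1*3)*144 = (120 - 3)*144 = 117*144 = 16848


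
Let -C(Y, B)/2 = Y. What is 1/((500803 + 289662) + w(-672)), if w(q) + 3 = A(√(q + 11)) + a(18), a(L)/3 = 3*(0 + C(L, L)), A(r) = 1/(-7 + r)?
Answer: 560997973/443265810859309 + I*√661/443265810859309 ≈ 1.2656e-6 + 5.8001e-14*I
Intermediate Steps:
C(Y, B) = -2*Y
a(L) = -18*L (a(L) = 3*(3*(0 - 2*L)) = 3*(3*(-2*L)) = 3*(-6*L) = -18*L)
w(q) = -327 + 1/(-7 + √(11 + q)) (w(q) = -3 + (1/(-7 + √(q + 11)) - 18*18) = -3 + (1/(-7 + √(11 + q)) - 324) = -3 + (-324 + 1/(-7 + √(11 + q))) = -327 + 1/(-7 + √(11 + q)))
1/((500803 + 289662) + w(-672)) = 1/((500803 + 289662) + (2290 - 327*√(11 - 672))/(-7 + √(11 - 672))) = 1/(790465 + (2290 - 327*I*√661)/(-7 + √(-661))) = 1/(790465 + (2290 - 327*I*√661)/(-7 + I*√661))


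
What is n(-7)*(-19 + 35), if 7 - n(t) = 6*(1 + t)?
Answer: 688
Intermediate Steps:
n(t) = 1 - 6*t (n(t) = 7 - 6*(1 + t) = 7 - (6 + 6*t) = 7 + (-6 - 6*t) = 1 - 6*t)
n(-7)*(-19 + 35) = (1 - 6*(-7))*(-19 + 35) = (1 + 42)*16 = 43*16 = 688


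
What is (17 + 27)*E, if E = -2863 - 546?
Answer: -149996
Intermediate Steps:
E = -3409
(17 + 27)*E = (17 + 27)*(-3409) = 44*(-3409) = -149996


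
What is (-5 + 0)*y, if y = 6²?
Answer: -180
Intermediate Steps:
y = 36
(-5 + 0)*y = (-5 + 0)*36 = -5*36 = -180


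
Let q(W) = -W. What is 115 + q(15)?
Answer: 100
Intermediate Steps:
115 + q(15) = 115 - 1*15 = 115 - 15 = 100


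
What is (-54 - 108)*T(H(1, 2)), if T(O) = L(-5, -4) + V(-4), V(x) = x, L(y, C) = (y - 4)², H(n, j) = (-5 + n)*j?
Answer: -12474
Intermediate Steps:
H(n, j) = j*(-5 + n)
L(y, C) = (-4 + y)²
T(O) = 77 (T(O) = (-4 - 5)² - 4 = (-9)² - 4 = 81 - 4 = 77)
(-54 - 108)*T(H(1, 2)) = (-54 - 108)*77 = -162*77 = -12474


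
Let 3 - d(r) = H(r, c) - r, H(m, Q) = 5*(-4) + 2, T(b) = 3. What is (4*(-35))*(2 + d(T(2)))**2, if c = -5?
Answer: -94640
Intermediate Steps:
H(m, Q) = -18 (H(m, Q) = -20 + 2 = -18)
d(r) = 21 + r (d(r) = 3 - (-18 - r) = 3 + (18 + r) = 21 + r)
(4*(-35))*(2 + d(T(2)))**2 = (4*(-35))*(2 + (21 + 3))**2 = -140*(2 + 24)**2 = -140*26**2 = -140*676 = -94640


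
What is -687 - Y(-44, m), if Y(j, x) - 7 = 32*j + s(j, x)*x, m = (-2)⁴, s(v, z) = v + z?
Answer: 1162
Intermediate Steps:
m = 16
Y(j, x) = 7 + 32*j + x*(j + x) (Y(j, x) = 7 + (32*j + (j + x)*x) = 7 + (32*j + x*(j + x)) = 7 + 32*j + x*(j + x))
-687 - Y(-44, m) = -687 - (7 + 32*(-44) + 16*(-44 + 16)) = -687 - (7 - 1408 + 16*(-28)) = -687 - (7 - 1408 - 448) = -687 - 1*(-1849) = -687 + 1849 = 1162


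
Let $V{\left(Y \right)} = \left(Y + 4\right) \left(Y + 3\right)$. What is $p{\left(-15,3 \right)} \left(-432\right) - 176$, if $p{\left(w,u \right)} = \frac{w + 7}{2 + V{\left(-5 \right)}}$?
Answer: $688$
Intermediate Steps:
$V{\left(Y \right)} = \left(3 + Y\right) \left(4 + Y\right)$ ($V{\left(Y \right)} = \left(4 + Y\right) \left(3 + Y\right) = \left(3 + Y\right) \left(4 + Y\right)$)
$p{\left(w,u \right)} = \frac{7}{4} + \frac{w}{4}$ ($p{\left(w,u \right)} = \frac{w + 7}{2 + \left(12 + \left(-5\right)^{2} + 7 \left(-5\right)\right)} = \frac{7 + w}{2 + \left(12 + 25 - 35\right)} = \frac{7 + w}{2 + 2} = \frac{7 + w}{4} = \left(7 + w\right) \frac{1}{4} = \frac{7}{4} + \frac{w}{4}$)
$p{\left(-15,3 \right)} \left(-432\right) - 176 = \left(\frac{7}{4} + \frac{1}{4} \left(-15\right)\right) \left(-432\right) - 176 = \left(\frac{7}{4} - \frac{15}{4}\right) \left(-432\right) - 176 = \left(-2\right) \left(-432\right) - 176 = 864 - 176 = 688$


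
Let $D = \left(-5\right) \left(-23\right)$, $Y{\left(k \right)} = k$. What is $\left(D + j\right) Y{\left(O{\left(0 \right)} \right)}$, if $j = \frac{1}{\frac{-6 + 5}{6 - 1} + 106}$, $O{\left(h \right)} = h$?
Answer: $0$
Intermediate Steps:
$D = 115$
$j = \frac{5}{529}$ ($j = \frac{1}{- \frac{1}{5} + 106} = \frac{1}{\frac{529}{5}} = \frac{5}{529} \approx 0.0094518$)
$\left(D + j\right) Y{\left(O{\left(0 \right)} \right)} = \left(115 + \frac{5}{529}\right) 0 = \frac{60840}{529} \cdot 0 = 0$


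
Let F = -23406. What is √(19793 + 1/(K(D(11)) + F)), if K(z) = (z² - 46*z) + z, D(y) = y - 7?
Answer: √10995900182130/23570 ≈ 140.69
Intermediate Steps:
D(y) = -7 + y
K(z) = z² - 45*z
√(19793 + 1/(K(D(11)) + F)) = √(19793 + 1/((-7 + 11)*(-45 + (-7 + 11)) - 23406)) = √(19793 + 1/(4*(-45 + 4) - 23406)) = √(19793 + 1/(4*(-41) - 23406)) = √(19793 + 1/(-164 - 23406)) = √(19793 + 1/(-23570)) = √(19793 - 1/23570) = √(466521009/23570) = √10995900182130/23570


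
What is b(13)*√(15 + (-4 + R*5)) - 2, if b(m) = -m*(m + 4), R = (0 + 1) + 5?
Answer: -2 - 221*√41 ≈ -1417.1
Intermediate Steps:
R = 6 (R = 1 + 5 = 6)
b(m) = -m*(4 + m)
b(13)*√(15 + (-4 + R*5)) - 2 = (-1*13*(4 + 13))*√(15 + (-4 + 6*5)) - 2 = (-1*13*17)*√(15 + (-4 + 30)) - 2 = -221*√(15 + 26) - 2 = -221*√41 - 2 = -2 - 221*√41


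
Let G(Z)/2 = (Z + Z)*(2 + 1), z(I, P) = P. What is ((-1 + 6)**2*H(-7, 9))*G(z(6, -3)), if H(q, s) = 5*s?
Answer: -40500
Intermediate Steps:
G(Z) = 12*Z (G(Z) = 2*((Z + Z)*(2 + 1)) = 2*((2*Z)*3) = 2*(6*Z) = 12*Z)
((-1 + 6)**2*H(-7, 9))*G(z(6, -3)) = ((-1 + 6)**2*(5*9))*(12*(-3)) = (5**2*45)*(-36) = (25*45)*(-36) = 1125*(-36) = -40500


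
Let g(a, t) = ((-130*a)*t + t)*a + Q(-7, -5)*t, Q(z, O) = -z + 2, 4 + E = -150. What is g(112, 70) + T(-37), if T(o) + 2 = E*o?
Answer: -114136234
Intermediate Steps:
E = -154 (E = -4 - 150 = -154)
Q(z, O) = 2 - z
g(a, t) = 9*t + a*(t - 130*a*t) (g(a, t) = ((-130*a)*t + t)*a + (2 - 1*(-7))*t = (-130*a*t + t)*a + (2 + 7)*t = (t - 130*a*t)*a + 9*t = a*(t - 130*a*t) + 9*t = 9*t + a*(t - 130*a*t))
T(o) = -2 - 154*o
g(112, 70) + T(-37) = 70*(9 + 112 - 130*112**2) + (-2 - 154*(-37)) = 70*(9 + 112 - 130*12544) + (-2 + 5698) = 70*(9 + 112 - 1630720) + 5696 = 70*(-1630599) + 5696 = -114141930 + 5696 = -114136234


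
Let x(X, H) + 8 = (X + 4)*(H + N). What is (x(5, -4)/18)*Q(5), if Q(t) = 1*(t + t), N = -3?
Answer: -355/9 ≈ -39.444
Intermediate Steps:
Q(t) = 2*t (Q(t) = 1*(2*t) = 2*t)
x(X, H) = -8 + (-3 + H)*(4 + X) (x(X, H) = -8 + (X + 4)*(H - 3) = -8 + (4 + X)*(-3 + H) = -8 + (-3 + H)*(4 + X))
(x(5, -4)/18)*Q(5) = ((-20 - 3*5 + 4*(-4) - 4*5)/18)*(2*5) = ((-20 - 15 - 16 - 20)/18)*10 = ((1/18)*(-71))*10 = -71/18*10 = -355/9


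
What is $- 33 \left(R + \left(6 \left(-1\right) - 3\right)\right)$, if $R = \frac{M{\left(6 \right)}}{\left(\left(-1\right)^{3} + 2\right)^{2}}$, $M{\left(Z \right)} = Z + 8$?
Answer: $-165$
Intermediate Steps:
$M{\left(Z \right)} = 8 + Z$
$R = 14$ ($R = \frac{8 + 6}{\left(\left(-1\right)^{3} + 2\right)^{2}} = \frac{14}{\left(-1 + 2\right)^{2}} = \frac{14}{1^{2}} = \frac{14}{1} = 14 \cdot 1 = 14$)
$- 33 \left(R + \left(6 \left(-1\right) - 3\right)\right) = - 33 \left(14 + \left(6 \left(-1\right) - 3\right)\right) = - 33 \left(14 - 9\right) = \left(-33\right) 5 = -165$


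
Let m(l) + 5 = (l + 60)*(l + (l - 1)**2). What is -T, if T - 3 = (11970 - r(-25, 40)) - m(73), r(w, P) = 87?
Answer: 687290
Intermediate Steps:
m(l) = -5 + (60 + l)*(l + (-1 + l)**2) (m(l) = -5 + (l + 60)*(l + (l - 1)**2) = -5 + (60 + l)*(l + (-1 + l)**2))
T = -687290 (T = 3 + ((11970 - 1*87) - (55 + 73**3 - 59*73 + 59*73**2)) = 3 + ((11970 - 87) - (55 + 389017 - 4307 + 59*5329)) = 3 + (11883 - (55 + 389017 - 4307 + 314411)) = 3 + (11883 - 1*699176) = 3 + (11883 - 699176) = 3 - 687293 = -687290)
-T = -1*(-687290) = 687290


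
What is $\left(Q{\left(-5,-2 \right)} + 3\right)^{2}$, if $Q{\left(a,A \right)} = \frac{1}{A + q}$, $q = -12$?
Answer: $\frac{1681}{196} \approx 8.5765$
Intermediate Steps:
$Q{\left(a,A \right)} = \frac{1}{-12 + A}$ ($Q{\left(a,A \right)} = \frac{1}{A - 12} = \frac{1}{-12 + A}$)
$\left(Q{\left(-5,-2 \right)} + 3\right)^{2} = \left(\frac{1}{-12 - 2} + 3\right)^{2} = \left(\frac{1}{-14} + 3\right)^{2} = \left(- \frac{1}{14} + 3\right)^{2} = \left(\frac{41}{14}\right)^{2} = \frac{1681}{196}$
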